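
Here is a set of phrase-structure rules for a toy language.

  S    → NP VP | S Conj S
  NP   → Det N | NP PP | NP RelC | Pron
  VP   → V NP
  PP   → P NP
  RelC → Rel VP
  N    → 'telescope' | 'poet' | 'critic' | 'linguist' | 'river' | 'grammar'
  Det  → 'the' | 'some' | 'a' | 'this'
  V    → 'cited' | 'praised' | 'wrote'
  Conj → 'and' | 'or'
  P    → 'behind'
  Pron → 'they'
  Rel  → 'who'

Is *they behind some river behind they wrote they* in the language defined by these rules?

S
  NP
    NP
      Pron: they
    PP
      P: behind
      NP
        NP
          Det: some
          N: river
        PP
          P: behind
          NP
            Pron: they
  VP
    V: wrote
    NP
      Pron: they
The bracketing above is licensed at every node by one of the given productions, with S at the root.

Grammatical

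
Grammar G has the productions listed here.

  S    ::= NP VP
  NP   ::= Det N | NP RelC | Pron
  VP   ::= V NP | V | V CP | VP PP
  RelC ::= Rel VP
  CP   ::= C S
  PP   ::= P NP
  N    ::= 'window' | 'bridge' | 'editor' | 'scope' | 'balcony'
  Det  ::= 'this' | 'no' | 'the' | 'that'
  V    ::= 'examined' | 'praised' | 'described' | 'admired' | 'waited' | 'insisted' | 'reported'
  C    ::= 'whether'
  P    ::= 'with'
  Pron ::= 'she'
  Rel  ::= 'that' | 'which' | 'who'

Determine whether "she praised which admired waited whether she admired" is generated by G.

For S → NP VP, the only prefix that parses as NP is 'she', but the remainder 'praised which admired waited whether she admired' is not a VP under these rules.

Ungrammatical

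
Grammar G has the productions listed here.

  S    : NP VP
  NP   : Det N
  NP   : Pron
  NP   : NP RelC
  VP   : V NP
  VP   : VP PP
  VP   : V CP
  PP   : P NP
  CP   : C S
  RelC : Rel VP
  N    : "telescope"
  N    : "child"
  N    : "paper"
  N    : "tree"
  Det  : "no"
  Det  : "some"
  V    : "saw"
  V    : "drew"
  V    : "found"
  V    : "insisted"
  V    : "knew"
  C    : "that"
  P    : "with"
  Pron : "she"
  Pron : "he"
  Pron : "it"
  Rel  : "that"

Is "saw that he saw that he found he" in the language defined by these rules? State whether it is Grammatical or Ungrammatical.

For S → NP VP, no prefix of the string parses as an NP.

Ungrammatical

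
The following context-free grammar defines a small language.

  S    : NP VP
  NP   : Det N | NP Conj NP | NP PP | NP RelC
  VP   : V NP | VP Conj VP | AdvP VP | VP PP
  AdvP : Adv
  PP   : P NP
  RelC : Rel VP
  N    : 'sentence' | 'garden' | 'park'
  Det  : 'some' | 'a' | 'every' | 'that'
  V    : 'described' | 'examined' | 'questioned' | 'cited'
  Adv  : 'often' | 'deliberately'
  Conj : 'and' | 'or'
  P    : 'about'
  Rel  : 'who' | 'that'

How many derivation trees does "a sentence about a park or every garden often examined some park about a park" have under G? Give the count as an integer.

6

Two of the 6 distinct bracketings:
[S [NP [NP [NP [Det a] [N sentence]] [PP [P about] [NP [Det a] [N park]]]] [Conj or] [NP [Det every] [N garden]]] [VP [AdvP [Adv often]] [VP [V examined] [NP [NP [Det some] [N park]] [PP [P about] [NP [Det a] [N park]]]]]]]
[S [NP [NP [NP [Det a] [N sentence]] [PP [P about] [NP [Det a] [N park]]]] [Conj or] [NP [Det every] [N garden]]] [VP [AdvP [Adv often]] [VP [VP [V examined] [NP [Det some] [N park]]] [PP [P about] [NP [Det a] [N park]]]]]]
The difference turns on whether VP → VP PP is used at the relevant span, versus an alternative expansion of VP.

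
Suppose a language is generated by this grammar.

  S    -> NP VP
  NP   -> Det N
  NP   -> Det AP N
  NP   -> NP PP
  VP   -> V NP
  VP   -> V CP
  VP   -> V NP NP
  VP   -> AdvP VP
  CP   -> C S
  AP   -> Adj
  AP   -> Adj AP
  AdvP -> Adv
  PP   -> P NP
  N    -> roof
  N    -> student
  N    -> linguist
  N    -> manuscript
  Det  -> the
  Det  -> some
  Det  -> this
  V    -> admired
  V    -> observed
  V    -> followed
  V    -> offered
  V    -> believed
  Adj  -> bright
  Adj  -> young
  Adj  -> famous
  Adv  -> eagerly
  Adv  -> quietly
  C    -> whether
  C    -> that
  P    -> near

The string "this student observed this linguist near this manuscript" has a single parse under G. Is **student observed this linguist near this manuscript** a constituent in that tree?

No

[S [NP [Det this] [N student]] [VP [V observed] [NP [NP [Det this] [N linguist]] [PP [P near] [NP [Det this] [N manuscript]]]]]]
The smallest constituent containing 'student observed this linguist near this manuscript' is the S spanning 'this student observed this linguist near this manuscript'; no single node in the tree dominates exactly the given words.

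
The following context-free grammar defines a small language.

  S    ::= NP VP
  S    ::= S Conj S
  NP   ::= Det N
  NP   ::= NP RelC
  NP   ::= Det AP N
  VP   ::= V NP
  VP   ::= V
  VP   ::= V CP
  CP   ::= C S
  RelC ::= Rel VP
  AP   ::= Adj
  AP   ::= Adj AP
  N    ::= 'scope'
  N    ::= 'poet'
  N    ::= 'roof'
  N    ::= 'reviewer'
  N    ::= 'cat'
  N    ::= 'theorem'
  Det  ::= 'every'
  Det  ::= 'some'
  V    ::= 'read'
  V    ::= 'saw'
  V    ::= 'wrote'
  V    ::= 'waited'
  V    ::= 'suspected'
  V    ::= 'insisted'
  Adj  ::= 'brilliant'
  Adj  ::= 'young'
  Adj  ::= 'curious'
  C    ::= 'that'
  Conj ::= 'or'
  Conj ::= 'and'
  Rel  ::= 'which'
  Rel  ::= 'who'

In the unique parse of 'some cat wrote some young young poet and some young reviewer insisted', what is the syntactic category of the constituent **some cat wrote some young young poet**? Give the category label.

S

[S [S [NP [Det some] [N cat]] [VP [V wrote] [NP [Det some] [AP [Adj young] [AP [Adj young]]] [N poet]]]] [Conj and] [S [NP [Det some] [AP [Adj young]] [N reviewer]] [VP [V insisted]]]]
The span 'some cat wrote some young young poet' is the S node built by S → NP VP.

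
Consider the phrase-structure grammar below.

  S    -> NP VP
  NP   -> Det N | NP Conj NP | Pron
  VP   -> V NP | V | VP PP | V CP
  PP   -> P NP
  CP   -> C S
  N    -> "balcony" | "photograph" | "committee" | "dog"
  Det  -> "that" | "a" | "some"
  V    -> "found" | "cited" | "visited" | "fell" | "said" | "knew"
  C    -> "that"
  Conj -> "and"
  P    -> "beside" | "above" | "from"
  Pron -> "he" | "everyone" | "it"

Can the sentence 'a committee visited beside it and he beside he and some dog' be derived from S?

Grammatical

[S [NP [Det a] [N committee]] [VP [VP [VP [V visited]] [PP [P beside] [NP [NP [Pron it]] [Conj and] [NP [Pron he]]]]] [PP [P beside] [NP [NP [Pron he]] [Conj and] [NP [Det some] [N dog]]]]]]
Each bracket corresponds to one application of a listed rule, so the string is derivable from S.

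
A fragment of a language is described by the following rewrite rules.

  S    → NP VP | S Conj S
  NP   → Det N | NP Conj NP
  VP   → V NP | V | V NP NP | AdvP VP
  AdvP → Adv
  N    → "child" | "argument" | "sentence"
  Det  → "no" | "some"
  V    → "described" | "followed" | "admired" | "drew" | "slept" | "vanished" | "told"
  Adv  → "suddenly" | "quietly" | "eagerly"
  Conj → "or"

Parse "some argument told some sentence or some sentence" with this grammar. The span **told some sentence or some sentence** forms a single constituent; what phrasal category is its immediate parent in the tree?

S
  NP
    Det: some
    N: argument
  VP
    V: told
    NP
      NP
        Det: some
        N: sentence
      Conj: or
      NP
        Det: some
        N: sentence
The span 'told some sentence or some sentence' is the VP node built by VP → V NP.
Its mother is the S built by S → NP VP.

S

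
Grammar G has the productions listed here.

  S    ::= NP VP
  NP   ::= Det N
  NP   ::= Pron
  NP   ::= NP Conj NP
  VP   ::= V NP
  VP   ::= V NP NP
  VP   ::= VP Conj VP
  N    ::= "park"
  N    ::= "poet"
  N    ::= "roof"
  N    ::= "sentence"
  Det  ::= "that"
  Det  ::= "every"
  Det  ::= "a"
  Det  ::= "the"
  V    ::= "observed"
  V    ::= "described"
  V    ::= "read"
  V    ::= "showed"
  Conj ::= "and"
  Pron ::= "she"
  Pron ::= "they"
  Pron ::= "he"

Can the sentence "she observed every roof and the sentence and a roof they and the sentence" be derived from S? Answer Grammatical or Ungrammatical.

Grammatical

[S [NP [Pron she]] [VP [V observed] [NP [NP [Det every] [N roof]] [Conj and] [NP [NP [Det the] [N sentence]] [Conj and] [NP [Det a] [N roof]]]] [NP [NP [Pron they]] [Conj and] [NP [Det the] [N sentence]]]]]
Every word is introduced by a lexical rule and the phrasal rules combine the resulting categories into a single S.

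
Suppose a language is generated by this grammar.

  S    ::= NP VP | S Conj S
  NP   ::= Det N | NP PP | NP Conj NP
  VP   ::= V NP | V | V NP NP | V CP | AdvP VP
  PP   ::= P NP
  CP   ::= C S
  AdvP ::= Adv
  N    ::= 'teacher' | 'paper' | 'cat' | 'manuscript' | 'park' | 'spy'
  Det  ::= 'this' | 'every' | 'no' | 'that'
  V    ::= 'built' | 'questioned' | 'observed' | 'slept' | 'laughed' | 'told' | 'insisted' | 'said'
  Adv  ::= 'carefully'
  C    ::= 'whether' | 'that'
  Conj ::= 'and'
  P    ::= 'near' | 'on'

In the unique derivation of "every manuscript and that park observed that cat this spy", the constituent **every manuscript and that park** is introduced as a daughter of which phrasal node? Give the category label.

[S [NP [NP [Det every] [N manuscript]] [Conj and] [NP [Det that] [N park]]] [VP [V observed] [NP [Det that] [N cat]] [NP [Det this] [N spy]]]]
The span 'every manuscript and that park' is the NP node built by NP → NP Conj NP.
Its mother is the S built by S → NP VP.

S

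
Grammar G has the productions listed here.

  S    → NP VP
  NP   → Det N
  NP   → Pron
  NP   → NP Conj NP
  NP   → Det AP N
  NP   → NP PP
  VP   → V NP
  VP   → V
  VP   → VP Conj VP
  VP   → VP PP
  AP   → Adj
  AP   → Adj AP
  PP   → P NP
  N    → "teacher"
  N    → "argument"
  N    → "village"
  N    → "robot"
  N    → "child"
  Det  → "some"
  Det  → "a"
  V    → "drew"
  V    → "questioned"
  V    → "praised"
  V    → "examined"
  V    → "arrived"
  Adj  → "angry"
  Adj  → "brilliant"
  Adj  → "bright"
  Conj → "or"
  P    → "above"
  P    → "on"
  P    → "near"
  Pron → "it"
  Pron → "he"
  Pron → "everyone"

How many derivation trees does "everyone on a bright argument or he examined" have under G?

The two bracketings:
[S [NP [NP [NP [Pron everyone]] [PP [P on] [NP [Det a] [AP [Adj bright]] [N argument]]]] [Conj or] [NP [Pron he]]] [VP [V examined]]]
[S [NP [NP [Pron everyone]] [PP [P on] [NP [NP [Det a] [AP [Adj bright]] [N argument]] [Conj or] [NP [Pron he]]]]] [VP [V examined]]]
The trees differ in how a recursive rule is bracketed over the same span.

2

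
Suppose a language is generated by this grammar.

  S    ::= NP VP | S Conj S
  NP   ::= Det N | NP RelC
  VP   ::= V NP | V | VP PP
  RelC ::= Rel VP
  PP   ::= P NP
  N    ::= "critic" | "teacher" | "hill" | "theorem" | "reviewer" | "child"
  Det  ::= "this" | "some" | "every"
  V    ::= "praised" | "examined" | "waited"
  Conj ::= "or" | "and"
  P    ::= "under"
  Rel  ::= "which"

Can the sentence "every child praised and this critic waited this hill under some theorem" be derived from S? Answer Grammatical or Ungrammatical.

S
  S
    NP
      Det: every
      N: child
    VP
      V: praised
  Conj: and
  S
    NP
      Det: this
      N: critic
    VP
      VP
        V: waited
        NP
          Det: this
          N: hill
      PP
        P: under
        NP
          Det: some
          N: theorem
The bracketing above is licensed at every node by one of the given productions, with S at the root.

Grammatical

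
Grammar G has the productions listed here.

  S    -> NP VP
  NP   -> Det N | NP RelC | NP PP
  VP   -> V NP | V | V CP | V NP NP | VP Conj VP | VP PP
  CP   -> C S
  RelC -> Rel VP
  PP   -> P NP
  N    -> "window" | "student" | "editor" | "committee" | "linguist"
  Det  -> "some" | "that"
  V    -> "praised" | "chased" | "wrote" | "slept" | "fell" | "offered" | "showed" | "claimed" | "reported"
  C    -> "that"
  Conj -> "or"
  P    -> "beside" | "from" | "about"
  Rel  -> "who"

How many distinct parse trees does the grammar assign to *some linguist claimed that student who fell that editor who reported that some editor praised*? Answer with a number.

3

Two of the 3 distinct bracketings:
[S [NP [Det some] [N linguist]] [VP [V claimed] [NP [NP [Det that] [N student]] [RelC [Rel who] [VP [V fell] [NP [NP [Det that] [N editor]] [RelC [Rel who] [VP [V reported] [CP [C that] [S [NP [Det some] [N editor]] [VP [V praised]]]]]]]]]]]]
[S [NP [Det some] [N linguist]] [VP [V claimed] [NP [NP [NP [Det that] [N student]] [RelC [Rel who] [VP [V fell] [NP [Det that] [N editor]]]]] [RelC [Rel who] [VP [V reported] [CP [C that] [S [NP [Det some] [N editor]] [VP [V praised]]]]]]]]]
The trees differ in how a recursive rule is bracketed over the same span.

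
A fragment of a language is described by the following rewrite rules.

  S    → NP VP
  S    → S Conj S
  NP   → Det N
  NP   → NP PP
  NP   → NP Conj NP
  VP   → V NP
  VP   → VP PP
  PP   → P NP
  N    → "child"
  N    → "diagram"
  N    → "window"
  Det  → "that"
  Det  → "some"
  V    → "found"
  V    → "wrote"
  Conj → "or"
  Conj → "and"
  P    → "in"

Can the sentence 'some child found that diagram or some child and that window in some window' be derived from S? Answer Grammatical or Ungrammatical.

S
  NP
    Det: some
    N: child
  VP
    V: found
    NP
      NP
        NP
          Det: that
          N: diagram
        Conj: or
        NP
          NP
            Det: some
            N: child
          Conj: and
          NP
            Det: that
            N: window
      PP
        P: in
        NP
          Det: some
          N: window
Each bracket corresponds to one application of a listed rule, so the string is derivable from S.

Grammatical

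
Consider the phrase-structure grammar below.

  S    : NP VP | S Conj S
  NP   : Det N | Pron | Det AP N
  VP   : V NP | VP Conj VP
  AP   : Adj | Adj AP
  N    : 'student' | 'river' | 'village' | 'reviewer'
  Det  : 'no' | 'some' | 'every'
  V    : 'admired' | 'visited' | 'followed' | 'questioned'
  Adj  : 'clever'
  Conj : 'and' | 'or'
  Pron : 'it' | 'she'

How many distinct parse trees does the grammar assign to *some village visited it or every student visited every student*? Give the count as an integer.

[S [S [NP [Det some] [N village]] [VP [V visited] [NP [Pron it]]]] [Conj or] [S [NP [Det every] [N student]] [VP [V visited] [NP [Det every] [N student]]]]]
No rule offers an alternative attachment or grouping for any span, so this is the only derivation.

1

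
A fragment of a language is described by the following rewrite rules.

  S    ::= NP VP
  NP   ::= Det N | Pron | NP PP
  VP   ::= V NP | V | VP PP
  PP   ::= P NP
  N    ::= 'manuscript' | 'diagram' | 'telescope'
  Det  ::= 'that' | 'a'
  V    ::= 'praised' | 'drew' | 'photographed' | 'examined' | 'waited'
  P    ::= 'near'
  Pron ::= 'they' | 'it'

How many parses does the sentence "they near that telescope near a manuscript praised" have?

2

The two bracketings:
[S [NP [NP [Pron they]] [PP [P near] [NP [NP [Det that] [N telescope]] [PP [P near] [NP [Det a] [N manuscript]]]]]] [VP [V praised]]]
[S [NP [NP [NP [Pron they]] [PP [P near] [NP [Det that] [N telescope]]]] [PP [P near] [NP [Det a] [N manuscript]]]] [VP [V praised]]]
The trees differ in how a recursive rule is bracketed over the same span.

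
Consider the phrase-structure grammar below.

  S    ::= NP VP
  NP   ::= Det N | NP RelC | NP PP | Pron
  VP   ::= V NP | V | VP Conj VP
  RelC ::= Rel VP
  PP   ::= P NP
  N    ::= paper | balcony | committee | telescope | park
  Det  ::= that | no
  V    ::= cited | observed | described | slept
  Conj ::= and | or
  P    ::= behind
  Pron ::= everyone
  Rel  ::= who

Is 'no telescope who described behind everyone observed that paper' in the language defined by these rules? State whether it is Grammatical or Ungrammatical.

Grammatical

S
  NP
    NP
      NP
        Det: no
        N: telescope
      RelC
        Rel: who
        VP
          V: described
    PP
      P: behind
      NP
        Pron: everyone
  VP
    V: observed
    NP
      Det: that
      N: paper
Each bracket corresponds to one application of a listed rule, so the string is derivable from S.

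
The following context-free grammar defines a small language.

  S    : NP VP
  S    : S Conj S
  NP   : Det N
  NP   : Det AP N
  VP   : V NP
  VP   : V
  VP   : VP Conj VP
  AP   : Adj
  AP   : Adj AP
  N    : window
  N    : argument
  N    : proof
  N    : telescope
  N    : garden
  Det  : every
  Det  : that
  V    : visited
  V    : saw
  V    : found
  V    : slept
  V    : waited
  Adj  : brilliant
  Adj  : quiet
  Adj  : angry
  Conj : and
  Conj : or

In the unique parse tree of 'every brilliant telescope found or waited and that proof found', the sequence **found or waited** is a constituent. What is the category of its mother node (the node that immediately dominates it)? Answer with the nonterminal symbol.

S
  S
    NP
      Det: every
      AP
        Adj: brilliant
      N: telescope
    VP
      VP
        V: found
      Conj: or
      VP
        V: waited
  Conj: and
  S
    NP
      Det: that
      N: proof
    VP
      V: found
The span 'found or waited' is the VP node built by VP → VP Conj VP.
Its mother is the S built by S → NP VP.

S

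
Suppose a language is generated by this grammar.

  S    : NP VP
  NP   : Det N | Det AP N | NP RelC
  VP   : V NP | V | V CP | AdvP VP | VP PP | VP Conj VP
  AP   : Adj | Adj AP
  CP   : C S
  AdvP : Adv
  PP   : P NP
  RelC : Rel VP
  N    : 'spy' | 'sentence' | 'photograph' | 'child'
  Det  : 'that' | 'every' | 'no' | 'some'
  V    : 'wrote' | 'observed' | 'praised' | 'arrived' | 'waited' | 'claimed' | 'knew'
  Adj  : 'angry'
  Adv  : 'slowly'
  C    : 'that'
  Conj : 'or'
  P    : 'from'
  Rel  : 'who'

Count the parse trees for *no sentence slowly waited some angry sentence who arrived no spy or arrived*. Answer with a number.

Two of the 3 distinct bracketings:
[S [NP [Det no] [N sentence]] [VP [AdvP [Adv slowly]] [VP [V waited] [NP [NP [Det some] [AP [Adj angry]] [N sentence]] [RelC [Rel who] [VP [VP [V arrived] [NP [Det no] [N spy]]] [Conj or] [VP [V arrived]]]]]]]]
[S [NP [Det no] [N sentence]] [VP [AdvP [Adv slowly]] [VP [VP [V waited] [NP [NP [Det some] [AP [Adj angry]] [N sentence]] [RelC [Rel who] [VP [V arrived] [NP [Det no] [N spy]]]]]] [Conj or] [VP [V arrived]]]]]
The trees differ in how a recursive rule is bracketed over the same span.

3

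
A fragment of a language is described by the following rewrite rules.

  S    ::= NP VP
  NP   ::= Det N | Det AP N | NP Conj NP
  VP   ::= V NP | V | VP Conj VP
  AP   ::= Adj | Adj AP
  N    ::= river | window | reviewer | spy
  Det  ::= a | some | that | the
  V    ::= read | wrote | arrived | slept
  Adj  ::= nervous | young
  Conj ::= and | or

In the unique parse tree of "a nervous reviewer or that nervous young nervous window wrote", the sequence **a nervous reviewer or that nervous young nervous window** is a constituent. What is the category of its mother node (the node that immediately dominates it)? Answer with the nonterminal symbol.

S

S
  NP
    NP
      Det: a
      AP
        Adj: nervous
      N: reviewer
    Conj: or
    NP
      Det: that
      AP
        Adj: nervous
        AP
          Adj: young
          AP
            Adj: nervous
      N: window
  VP
    V: wrote
The span 'a nervous reviewer or that nervous young nervous window' is the NP node built by NP → NP Conj NP.
Its mother is the S built by S → NP VP.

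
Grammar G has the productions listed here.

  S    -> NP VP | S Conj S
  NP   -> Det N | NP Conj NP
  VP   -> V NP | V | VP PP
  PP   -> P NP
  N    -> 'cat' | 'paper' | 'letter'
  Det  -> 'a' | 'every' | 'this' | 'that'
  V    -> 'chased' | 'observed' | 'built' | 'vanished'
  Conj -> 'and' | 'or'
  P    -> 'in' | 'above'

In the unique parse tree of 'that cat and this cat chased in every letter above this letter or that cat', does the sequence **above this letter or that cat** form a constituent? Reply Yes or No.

Yes

[S [NP [NP [Det that] [N cat]] [Conj and] [NP [Det this] [N cat]]] [VP [VP [VP [V chased]] [PP [P in] [NP [Det every] [N letter]]]] [PP [P above] [NP [NP [Det this] [N letter]] [Conj or] [NP [Det that] [N cat]]]]]]
The words 'above this letter or that cat' are exhaustively dominated by a single PP node (built by PP → P NP), so they form a constituent.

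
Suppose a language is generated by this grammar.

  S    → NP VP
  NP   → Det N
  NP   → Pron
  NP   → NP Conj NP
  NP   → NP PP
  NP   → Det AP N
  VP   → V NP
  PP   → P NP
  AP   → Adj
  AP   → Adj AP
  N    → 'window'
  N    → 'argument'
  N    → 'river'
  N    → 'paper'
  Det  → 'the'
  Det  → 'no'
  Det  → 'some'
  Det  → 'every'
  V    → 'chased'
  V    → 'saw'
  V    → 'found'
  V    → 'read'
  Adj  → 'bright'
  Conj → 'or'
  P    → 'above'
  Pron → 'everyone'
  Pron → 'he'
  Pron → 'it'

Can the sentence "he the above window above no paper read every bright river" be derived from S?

A Pron word can never sit immediately before a Det word in any string this grammar generates, so the substring 'he the' rules out a derivation.

Ungrammatical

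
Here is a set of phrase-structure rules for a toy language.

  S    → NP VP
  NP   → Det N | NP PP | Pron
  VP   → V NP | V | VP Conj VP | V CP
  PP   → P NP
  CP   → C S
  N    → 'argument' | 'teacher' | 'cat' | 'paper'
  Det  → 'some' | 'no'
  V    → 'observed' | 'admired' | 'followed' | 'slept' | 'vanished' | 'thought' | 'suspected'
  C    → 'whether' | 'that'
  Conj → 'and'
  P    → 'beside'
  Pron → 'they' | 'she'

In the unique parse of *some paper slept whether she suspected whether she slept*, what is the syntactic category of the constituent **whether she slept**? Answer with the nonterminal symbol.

CP

S
  NP
    Det: some
    N: paper
  VP
    V: slept
    CP
      C: whether
      S
        NP
          Pron: she
        VP
          V: suspected
          CP
            C: whether
            S
              NP
                Pron: she
              VP
                V: slept
The span 'whether she slept' is the CP node built by CP → C S.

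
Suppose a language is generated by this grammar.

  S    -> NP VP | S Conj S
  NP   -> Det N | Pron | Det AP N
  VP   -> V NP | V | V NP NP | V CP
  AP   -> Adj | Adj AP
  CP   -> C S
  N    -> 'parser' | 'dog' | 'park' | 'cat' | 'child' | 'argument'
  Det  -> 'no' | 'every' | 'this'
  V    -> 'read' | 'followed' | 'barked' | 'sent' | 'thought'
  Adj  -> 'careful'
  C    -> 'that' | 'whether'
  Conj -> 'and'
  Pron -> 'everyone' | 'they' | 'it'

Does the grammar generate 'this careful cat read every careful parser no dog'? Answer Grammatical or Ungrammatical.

Grammatical

S
  NP
    Det: this
    AP
      Adj: careful
    N: cat
  VP
    V: read
    NP
      Det: every
      AP
        Adj: careful
      N: parser
    NP
      Det: no
      N: dog
Every word is introduced by a lexical rule and the phrasal rules combine the resulting categories into a single S.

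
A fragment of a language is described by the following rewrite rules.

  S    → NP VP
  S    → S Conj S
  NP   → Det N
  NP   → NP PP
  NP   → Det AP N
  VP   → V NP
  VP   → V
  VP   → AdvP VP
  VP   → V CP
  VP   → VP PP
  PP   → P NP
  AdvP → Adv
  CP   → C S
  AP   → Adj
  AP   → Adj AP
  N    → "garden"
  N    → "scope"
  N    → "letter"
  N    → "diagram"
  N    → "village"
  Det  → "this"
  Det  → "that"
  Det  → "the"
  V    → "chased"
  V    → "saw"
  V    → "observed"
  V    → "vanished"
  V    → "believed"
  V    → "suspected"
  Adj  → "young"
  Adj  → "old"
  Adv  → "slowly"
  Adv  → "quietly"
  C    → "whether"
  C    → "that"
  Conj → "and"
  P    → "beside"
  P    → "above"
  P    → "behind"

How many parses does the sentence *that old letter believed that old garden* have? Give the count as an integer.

1

[S [NP [Det that] [AP [Adj old]] [N letter]] [VP [V believed] [NP [Det that] [AP [Adj old]] [N garden]]]]
No rule offers an alternative attachment or grouping for any span, so this is the only derivation.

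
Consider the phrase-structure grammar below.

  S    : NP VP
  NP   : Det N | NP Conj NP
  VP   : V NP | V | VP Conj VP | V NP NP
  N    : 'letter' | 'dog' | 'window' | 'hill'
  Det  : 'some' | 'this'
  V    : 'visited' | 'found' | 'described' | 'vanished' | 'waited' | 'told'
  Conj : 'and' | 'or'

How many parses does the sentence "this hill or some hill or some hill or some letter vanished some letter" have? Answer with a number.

5

Two of the 5 distinct bracketings:
[S [NP [NP [Det this] [N hill]] [Conj or] [NP [NP [Det some] [N hill]] [Conj or] [NP [NP [Det some] [N hill]] [Conj or] [NP [Det some] [N letter]]]]] [VP [V vanished] [NP [Det some] [N letter]]]]
[S [NP [NP [Det this] [N hill]] [Conj or] [NP [NP [NP [Det some] [N hill]] [Conj or] [NP [Det some] [N hill]]] [Conj or] [NP [Det some] [N letter]]]] [VP [V vanished] [NP [Det some] [N letter]]]]
The trees differ in how a recursive rule is bracketed over the same span.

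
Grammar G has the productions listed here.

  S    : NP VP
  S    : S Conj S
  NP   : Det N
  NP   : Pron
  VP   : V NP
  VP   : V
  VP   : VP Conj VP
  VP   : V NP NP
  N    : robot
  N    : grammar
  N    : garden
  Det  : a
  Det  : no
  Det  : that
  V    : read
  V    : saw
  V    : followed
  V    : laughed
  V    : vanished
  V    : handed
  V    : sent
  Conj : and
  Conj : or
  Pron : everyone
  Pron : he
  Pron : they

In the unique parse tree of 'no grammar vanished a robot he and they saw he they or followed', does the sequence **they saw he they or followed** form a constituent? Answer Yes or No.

[S [S [NP [Det no] [N grammar]] [VP [V vanished] [NP [Det a] [N robot]] [NP [Pron he]]]] [Conj and] [S [NP [Pron they]] [VP [VP [V saw] [NP [Pron he]] [NP [Pron they]]] [Conj or] [VP [V followed]]]]]
The words 'they saw he they or followed' are exhaustively dominated by a single S node (built by S → NP VP), so they form a constituent.

Yes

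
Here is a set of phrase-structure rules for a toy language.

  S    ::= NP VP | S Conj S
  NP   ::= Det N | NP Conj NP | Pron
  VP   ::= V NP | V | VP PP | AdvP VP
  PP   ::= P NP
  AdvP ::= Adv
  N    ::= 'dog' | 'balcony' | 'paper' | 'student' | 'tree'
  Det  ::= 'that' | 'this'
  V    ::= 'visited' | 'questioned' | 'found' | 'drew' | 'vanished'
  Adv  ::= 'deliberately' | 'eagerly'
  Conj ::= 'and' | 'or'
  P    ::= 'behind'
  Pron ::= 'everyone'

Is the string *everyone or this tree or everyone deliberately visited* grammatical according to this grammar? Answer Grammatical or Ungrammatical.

[S [NP [NP [Pron everyone]] [Conj or] [NP [NP [Det this] [N tree]] [Conj or] [NP [Pron everyone]]]] [VP [AdvP [Adv deliberately]] [VP [V visited]]]]
The bracketing above is licensed at every node by one of the given productions, with S at the root.

Grammatical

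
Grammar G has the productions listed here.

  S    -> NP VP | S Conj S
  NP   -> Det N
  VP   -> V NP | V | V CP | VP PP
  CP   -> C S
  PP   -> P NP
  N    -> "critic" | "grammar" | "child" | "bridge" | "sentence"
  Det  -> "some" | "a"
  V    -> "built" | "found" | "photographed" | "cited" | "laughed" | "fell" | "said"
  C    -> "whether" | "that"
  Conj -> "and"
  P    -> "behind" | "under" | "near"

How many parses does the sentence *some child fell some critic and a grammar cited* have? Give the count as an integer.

1

[S [S [NP [Det some] [N child]] [VP [V fell] [NP [Det some] [N critic]]]] [Conj and] [S [NP [Det a] [N grammar]] [VP [V cited]]]]
No rule offers an alternative attachment or grouping for any span, so this is the only derivation.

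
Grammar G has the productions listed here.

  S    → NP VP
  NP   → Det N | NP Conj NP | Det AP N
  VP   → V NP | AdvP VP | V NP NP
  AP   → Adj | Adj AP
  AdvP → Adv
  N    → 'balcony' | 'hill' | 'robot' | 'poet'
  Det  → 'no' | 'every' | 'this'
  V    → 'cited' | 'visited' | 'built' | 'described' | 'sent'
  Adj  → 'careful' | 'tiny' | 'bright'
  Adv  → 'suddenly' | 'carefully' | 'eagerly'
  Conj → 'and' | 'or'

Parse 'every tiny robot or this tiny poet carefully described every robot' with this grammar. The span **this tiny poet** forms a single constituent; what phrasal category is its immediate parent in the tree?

S
  NP
    NP
      Det: every
      AP
        Adj: tiny
      N: robot
    Conj: or
    NP
      Det: this
      AP
        Adj: tiny
      N: poet
  VP
    AdvP
      Adv: carefully
    VP
      V: described
      NP
        Det: every
        N: robot
The span 'this tiny poet' is the NP node built by NP → Det AP N.
Its mother is the NP built by NP → NP Conj NP.

NP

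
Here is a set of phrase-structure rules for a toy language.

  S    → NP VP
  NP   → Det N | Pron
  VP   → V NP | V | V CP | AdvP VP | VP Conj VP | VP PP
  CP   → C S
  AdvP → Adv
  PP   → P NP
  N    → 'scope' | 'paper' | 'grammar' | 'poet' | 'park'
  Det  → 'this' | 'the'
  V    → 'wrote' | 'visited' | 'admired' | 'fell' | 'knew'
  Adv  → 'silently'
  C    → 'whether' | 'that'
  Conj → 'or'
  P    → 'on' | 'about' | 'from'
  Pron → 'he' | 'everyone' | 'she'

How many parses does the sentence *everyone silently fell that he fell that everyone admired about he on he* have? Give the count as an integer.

10

Two of the 10 distinct bracketings:
[S [NP [Pron everyone]] [VP [AdvP [Adv silently]] [VP [V fell] [CP [C that] [S [NP [Pron he]] [VP [V fell] [CP [C that] [S [NP [Pron everyone]] [VP [VP [VP [V admired]] [PP [P about] [NP [Pron he]]]] [PP [P on] [NP [Pron he]]]]]]]]]]]]
[S [NP [Pron everyone]] [VP [AdvP [Adv silently]] [VP [V fell] [CP [C that] [S [NP [Pron he]] [VP [VP [V fell] [CP [C that] [S [NP [Pron everyone]] [VP [VP [V admired]] [PP [P about] [NP [Pron he]]]]]]] [PP [P on] [NP [Pron he]]]]]]]]]
The trees differ in how a recursive rule is bracketed over the same span.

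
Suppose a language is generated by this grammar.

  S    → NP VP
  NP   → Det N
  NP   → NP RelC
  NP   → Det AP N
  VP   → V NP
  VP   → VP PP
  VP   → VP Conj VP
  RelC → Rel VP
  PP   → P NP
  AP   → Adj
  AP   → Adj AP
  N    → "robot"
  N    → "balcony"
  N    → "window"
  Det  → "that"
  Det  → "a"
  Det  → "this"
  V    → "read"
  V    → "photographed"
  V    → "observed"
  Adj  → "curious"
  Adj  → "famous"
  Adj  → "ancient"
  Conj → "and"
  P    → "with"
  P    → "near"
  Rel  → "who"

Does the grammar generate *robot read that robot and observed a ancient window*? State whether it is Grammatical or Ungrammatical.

For S → NP VP, no prefix of the string parses as an NP.

Ungrammatical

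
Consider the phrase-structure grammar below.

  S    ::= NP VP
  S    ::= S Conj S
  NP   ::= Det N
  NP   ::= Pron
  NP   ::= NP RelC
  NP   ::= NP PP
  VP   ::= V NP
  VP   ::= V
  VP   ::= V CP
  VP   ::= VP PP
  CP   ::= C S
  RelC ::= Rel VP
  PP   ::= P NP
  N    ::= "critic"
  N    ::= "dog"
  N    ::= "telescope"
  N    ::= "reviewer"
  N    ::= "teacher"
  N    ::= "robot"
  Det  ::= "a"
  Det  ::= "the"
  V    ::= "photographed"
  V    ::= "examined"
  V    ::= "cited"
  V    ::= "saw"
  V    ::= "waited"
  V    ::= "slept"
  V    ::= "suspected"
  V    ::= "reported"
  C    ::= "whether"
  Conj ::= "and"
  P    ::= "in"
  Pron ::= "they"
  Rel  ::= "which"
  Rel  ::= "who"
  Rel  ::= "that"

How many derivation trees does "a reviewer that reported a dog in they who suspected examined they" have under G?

7

Two of the 7 distinct bracketings:
[S [NP [NP [Det a] [N reviewer]] [RelC [Rel that] [VP [V reported] [NP [NP [NP [Det a] [N dog]] [PP [P in] [NP [Pron they]]]] [RelC [Rel who] [VP [V suspected]]]]]]] [VP [V examined] [NP [Pron they]]]]
[S [NP [NP [Det a] [N reviewer]] [RelC [Rel that] [VP [V reported] [NP [NP [Det a] [N dog]] [PP [P in] [NP [NP [Pron they]] [RelC [Rel who] [VP [V suspected]]]]]]]]] [VP [V examined] [NP [Pron they]]]]
The trees differ in how a recursive rule is bracketed over the same span.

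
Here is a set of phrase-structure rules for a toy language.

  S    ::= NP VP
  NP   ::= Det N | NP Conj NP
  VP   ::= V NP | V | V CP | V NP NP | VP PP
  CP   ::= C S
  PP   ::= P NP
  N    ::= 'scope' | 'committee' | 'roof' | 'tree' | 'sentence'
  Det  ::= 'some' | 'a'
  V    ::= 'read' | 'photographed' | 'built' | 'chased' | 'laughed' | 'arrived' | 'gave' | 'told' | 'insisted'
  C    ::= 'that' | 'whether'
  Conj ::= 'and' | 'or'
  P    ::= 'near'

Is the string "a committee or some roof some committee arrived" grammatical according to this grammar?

For S → NP VP, every NP-prefix leaves a non-VP remainder: after 'a committee' the remainder is not a VP; after 'a committee or some roof' the remainder is not a VP.

Ungrammatical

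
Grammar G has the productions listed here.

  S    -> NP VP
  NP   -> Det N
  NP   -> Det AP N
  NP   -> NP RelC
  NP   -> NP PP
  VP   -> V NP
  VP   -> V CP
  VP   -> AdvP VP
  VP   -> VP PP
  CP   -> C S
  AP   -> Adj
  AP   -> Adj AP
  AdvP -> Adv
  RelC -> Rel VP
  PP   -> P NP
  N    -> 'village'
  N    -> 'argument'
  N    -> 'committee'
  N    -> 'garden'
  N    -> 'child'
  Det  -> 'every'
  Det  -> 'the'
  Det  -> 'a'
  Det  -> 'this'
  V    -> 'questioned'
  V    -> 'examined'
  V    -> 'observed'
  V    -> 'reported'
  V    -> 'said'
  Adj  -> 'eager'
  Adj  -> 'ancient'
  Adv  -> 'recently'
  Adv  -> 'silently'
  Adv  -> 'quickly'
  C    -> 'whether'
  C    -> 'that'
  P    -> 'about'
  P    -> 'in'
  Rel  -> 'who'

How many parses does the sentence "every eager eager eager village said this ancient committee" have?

[S [NP [Det every] [AP [Adj eager] [AP [Adj eager] [AP [Adj eager]]]] [N village]] [VP [V said] [NP [Det this] [AP [Adj ancient]] [N committee]]]]
No rule offers an alternative attachment or grouping for any span, so this is the only derivation.

1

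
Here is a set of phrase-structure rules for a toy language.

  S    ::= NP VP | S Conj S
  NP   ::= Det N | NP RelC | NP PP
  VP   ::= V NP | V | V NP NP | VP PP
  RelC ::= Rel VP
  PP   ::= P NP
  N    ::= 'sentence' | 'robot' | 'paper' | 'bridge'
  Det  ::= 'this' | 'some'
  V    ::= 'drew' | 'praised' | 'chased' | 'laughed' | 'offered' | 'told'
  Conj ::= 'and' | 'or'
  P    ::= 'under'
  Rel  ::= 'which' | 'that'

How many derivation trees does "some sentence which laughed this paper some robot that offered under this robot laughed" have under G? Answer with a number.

Two of the 6 distinct bracketings:
[S [NP [NP [Det some] [N sentence]] [RelC [Rel which] [VP [V laughed] [NP [Det this] [N paper]] [NP [NP [Det some] [N robot]] [RelC [Rel that] [VP [VP [V offered]] [PP [P under] [NP [Det this] [N robot]]]]]]]]] [VP [V laughed]]]
[S [NP [NP [Det some] [N sentence]] [RelC [Rel which] [VP [V laughed] [NP [Det this] [N paper]] [NP [NP [NP [Det some] [N robot]] [RelC [Rel that] [VP [V offered]]]] [PP [P under] [NP [Det this] [N robot]]]]]]] [VP [V laughed]]]
The difference turns on whether NP → NP PP is used at the relevant span, versus an alternative expansion of NP.

6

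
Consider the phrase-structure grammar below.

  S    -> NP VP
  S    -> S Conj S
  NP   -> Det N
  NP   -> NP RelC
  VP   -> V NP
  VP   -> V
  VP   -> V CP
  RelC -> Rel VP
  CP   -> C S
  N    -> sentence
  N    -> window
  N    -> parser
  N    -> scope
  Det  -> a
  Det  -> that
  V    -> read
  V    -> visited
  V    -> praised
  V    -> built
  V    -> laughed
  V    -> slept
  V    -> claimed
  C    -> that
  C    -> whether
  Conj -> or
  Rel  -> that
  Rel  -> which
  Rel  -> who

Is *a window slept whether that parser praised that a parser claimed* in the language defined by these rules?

S
  NP
    Det: a
    N: window
  VP
    V: slept
    CP
      C: whether
      S
        NP
          Det: that
          N: parser
        VP
          V: praised
          CP
            C: that
            S
              NP
                Det: a
                N: parser
              VP
                V: claimed
Each bracket corresponds to one application of a listed rule, so the string is derivable from S.

Grammatical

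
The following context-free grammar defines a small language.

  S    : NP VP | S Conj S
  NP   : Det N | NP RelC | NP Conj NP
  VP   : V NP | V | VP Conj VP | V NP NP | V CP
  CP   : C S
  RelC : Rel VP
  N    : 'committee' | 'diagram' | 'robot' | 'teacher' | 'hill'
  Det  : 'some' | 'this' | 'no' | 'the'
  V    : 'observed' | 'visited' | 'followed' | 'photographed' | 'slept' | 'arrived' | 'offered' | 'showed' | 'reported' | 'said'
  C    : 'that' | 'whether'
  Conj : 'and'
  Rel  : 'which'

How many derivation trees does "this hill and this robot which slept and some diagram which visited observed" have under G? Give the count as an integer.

7

Two of the 7 distinct bracketings:
[S [NP [NP [NP [Det this] [N hill]] [Conj and] [NP [NP [NP [Det this] [N robot]] [RelC [Rel which] [VP [V slept]]]] [Conj and] [NP [Det some] [N diagram]]]] [RelC [Rel which] [VP [V visited]]]] [VP [V observed]]]
[S [NP [NP [NP [NP [NP [Det this] [N hill]] [Conj and] [NP [Det this] [N robot]]] [RelC [Rel which] [VP [V slept]]]] [Conj and] [NP [Det some] [N diagram]]] [RelC [Rel which] [VP [V visited]]]] [VP [V observed]]]
The trees differ in how a recursive rule is bracketed over the same span.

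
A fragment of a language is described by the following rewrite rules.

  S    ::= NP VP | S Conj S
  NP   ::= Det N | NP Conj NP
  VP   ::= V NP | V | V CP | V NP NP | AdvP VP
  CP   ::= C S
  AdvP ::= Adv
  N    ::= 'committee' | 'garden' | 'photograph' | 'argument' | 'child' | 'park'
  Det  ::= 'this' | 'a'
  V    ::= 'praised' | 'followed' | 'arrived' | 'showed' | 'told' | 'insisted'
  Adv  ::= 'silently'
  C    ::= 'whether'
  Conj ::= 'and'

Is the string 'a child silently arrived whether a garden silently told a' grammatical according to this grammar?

For S → NP VP, the only prefix that parses as NP is 'a child', but the remainder 'silently arrived whether a garden silently told a' is not a VP under these rules. The alternative S rule S → S Conj S likewise has no satisfying split.

Ungrammatical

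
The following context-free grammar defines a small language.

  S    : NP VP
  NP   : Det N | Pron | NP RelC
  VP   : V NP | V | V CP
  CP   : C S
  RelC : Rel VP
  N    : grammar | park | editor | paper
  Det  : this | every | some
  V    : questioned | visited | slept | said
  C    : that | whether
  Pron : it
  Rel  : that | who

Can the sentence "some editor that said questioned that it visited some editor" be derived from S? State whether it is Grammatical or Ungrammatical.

Grammatical

[S [NP [NP [Det some] [N editor]] [RelC [Rel that] [VP [V said]]]] [VP [V questioned] [CP [C that] [S [NP [Pron it]] [VP [V visited] [NP [Det some] [N editor]]]]]]]
The bracketing above is licensed at every node by one of the given productions, with S at the root.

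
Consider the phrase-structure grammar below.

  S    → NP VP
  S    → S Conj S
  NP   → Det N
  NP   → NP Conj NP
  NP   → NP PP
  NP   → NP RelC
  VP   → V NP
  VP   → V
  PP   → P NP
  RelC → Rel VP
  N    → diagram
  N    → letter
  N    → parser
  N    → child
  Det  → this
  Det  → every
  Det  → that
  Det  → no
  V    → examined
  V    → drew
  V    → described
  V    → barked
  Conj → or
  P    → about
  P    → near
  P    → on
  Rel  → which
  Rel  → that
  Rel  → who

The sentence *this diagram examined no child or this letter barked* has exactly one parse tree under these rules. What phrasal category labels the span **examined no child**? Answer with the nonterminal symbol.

VP

[S [S [NP [Det this] [N diagram]] [VP [V examined] [NP [Det no] [N child]]]] [Conj or] [S [NP [Det this] [N letter]] [VP [V barked]]]]
The span 'examined no child' is the VP node built by VP → V NP.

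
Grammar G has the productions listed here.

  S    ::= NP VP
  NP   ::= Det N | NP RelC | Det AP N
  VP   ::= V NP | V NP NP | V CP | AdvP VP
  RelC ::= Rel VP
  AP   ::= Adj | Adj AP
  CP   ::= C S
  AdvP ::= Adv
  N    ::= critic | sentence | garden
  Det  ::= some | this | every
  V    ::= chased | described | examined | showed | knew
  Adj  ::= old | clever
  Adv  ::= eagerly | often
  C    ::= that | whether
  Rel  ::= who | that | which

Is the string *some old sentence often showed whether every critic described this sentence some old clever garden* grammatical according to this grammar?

S
  NP
    Det: some
    AP
      Adj: old
    N: sentence
  VP
    AdvP
      Adv: often
    VP
      V: showed
      CP
        C: whether
        S
          NP
            Det: every
            N: critic
          VP
            V: described
            NP
              Det: this
              N: sentence
            NP
              Det: some
              AP
                Adj: old
                AP
                  Adj: clever
              N: garden
Every word is introduced by a lexical rule and the phrasal rules combine the resulting categories into a single S.

Grammatical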